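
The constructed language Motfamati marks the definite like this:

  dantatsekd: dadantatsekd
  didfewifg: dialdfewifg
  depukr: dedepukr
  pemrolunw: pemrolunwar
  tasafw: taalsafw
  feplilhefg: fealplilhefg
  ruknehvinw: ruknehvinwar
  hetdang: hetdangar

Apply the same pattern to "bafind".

bafindar

"bafind" has second-to-last letter 'n'. The stems whose second-to-last letter is 'n' (ruknehvinw → ruknehvinwar, pemrolunw → pemrolunwar, hetdang → hetdangar) add -ar.
The other patterns: stems whose second-to-last letter is 'k' repeat the first consonant+vowel as a prefix; stems whose second-to-last letter is 'f' insert -al- after the first vowel.
So bafind → bafindar.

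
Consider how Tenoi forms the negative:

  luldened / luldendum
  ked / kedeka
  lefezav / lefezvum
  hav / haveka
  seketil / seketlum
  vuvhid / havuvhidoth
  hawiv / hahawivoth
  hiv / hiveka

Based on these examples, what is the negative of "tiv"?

ked and vuvhid both end in -d yet inflect differently (kedeka, havuvhidoth), so the final letter is not what conditions the rule; the number of vowels is.
"tiv" has 1 vowel. The stems with 1 vowel (ked → kedeka, hiv → hiveka, hav → haveka) add -eka.
The other patterns: stems with 2 vowels add ha- … -oth around the stem; stems with 3 vowels delete the last vowel and add -um.
So tiv → tiveka.

tiveka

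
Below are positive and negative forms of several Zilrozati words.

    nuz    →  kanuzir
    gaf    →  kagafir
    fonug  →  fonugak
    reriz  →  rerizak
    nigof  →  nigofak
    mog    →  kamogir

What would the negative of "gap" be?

kagapir

gaf and nigof both end in -f yet inflect differently (kagafir, nigofak), so the final letter is not what conditions the rule; the number of vowels is.
"gap" has 1 vowel. The stems with 1 vowel (nuz → kanuzir, gaf → kagafir, mog → kamogir) add ka- … -ir around the stem.
So gap → kagapir.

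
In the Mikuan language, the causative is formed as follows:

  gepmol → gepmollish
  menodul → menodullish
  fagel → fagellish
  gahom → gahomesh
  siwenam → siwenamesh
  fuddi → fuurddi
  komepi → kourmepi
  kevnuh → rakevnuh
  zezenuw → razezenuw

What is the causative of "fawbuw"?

"fawbuw" ends in -w. The one such stem in the data (zezenuw → razezenuw) adds the prefix ra-, so the same rule applies.
So fawbuw → rafawbuw.

rafawbuw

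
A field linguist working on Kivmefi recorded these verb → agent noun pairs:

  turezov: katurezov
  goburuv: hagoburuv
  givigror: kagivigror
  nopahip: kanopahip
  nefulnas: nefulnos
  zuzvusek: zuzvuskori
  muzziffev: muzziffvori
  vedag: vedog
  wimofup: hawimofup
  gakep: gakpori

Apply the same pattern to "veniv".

kaveniv

muzziffev and turezov both end in -v yet inflect differently (muzziffvori, katurezov), so the final letter is not what conditions the rule; the last vowel is.
"veniv" has last vowel 'i'. The one such stem in the data (nopahip → kanopahip) adds the prefix ka-, so the same rule applies.
The other patterns: stems whose last vowel is 'a' change the last vowel to 'o'; stems whose last vowel is 'e' delete the last vowel and add -ori; stems whose last vowel is 'u' add the prefix ha-.
So veniv → kaveniv.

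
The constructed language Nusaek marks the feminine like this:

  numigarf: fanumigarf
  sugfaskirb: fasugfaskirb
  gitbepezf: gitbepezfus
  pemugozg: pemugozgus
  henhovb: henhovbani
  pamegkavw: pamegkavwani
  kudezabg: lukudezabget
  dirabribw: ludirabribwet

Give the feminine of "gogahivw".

numigarf and gitbepezf both end in -f yet inflect differently (fanumigarf, gitbepezfus), so the final letter is not what conditions the rule; the second-to-last letter is.
"gogahivw" has second-to-last letter 'v'. The stems whose second-to-last letter is 'v' (henhovb → henhovbani, pamegkavw → pamegkavwani) add -ani.
The other patterns: stems whose second-to-last letter is 'r' add the prefix fa-; stems whose second-to-last letter is 'z' add -us; stems whose second-to-last letter is 'b' add lu- … -et around the stem.
So gogahivw → gogahivwani.

gogahivwani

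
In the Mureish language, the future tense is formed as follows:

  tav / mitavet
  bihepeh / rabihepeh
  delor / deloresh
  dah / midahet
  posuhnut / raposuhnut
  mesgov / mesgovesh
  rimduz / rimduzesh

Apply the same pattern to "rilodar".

rarilodar

tav and mesgov both end in -v yet inflect differently (mitavet, mesgovesh), so the final letter is not what conditions the rule; the number of vowels is.
"rilodar" has 3 vowels. The stems with 3 vowels (posuhnut → raposuhnut, bihepeh → rabihepeh) add the prefix ra-.
So rilodar → rarilodar.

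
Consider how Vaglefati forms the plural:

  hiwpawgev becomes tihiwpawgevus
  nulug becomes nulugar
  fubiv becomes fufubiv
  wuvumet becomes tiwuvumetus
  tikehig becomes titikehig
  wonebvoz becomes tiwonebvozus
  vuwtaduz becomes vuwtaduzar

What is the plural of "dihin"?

nulug and tikehig both end in -g yet inflect differently (nulugar, titikehig), so the final letter is not what conditions the rule; the last vowel is.
"dihin" has last vowel 'i'. The stems whose last vowel is 'i' (tikehig → titikehig, fubiv → fufubiv) repeat the first consonant+vowel as a prefix.
So dihin → didihin.

didihin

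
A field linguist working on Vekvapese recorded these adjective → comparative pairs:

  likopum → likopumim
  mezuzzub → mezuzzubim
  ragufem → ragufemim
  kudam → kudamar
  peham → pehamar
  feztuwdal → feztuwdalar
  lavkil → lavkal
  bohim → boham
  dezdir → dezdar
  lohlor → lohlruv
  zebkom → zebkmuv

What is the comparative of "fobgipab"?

fobgipabar

likopum and kudam both end in -m yet inflect differently (likopumim, kudamar), so the final letter is not what conditions the rule; the last vowel is.
"fobgipab" has last vowel 'a'. The stems whose last vowel is 'a' (kudam → kudamar, peham → pehamar, feztuwdal → feztuwdalar) add -ar.
So fobgipab → fobgipabar.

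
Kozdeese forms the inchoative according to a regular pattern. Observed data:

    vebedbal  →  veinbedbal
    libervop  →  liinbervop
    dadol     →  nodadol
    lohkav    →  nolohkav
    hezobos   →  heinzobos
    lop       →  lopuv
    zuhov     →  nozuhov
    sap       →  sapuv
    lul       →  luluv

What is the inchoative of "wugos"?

nowugos

lul and dadol both end in -l yet inflect differently (luluv, nodadol), so the final letter is not what conditions the rule; the number of vowels is.
"wugos" has 2 vowels. The stems with 2 vowels (lohkav → nolohkav, dadol → nodadol, zuhov → nozuhov) add the prefix no-.
So wugos → nowugos.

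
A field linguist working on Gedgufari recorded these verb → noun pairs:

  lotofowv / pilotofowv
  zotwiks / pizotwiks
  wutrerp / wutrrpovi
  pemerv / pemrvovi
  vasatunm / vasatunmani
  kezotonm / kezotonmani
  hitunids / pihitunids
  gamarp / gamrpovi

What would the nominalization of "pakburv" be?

pakbrvovi

"pakburv" has second-to-last letter 'r'. The stems whose second-to-last letter is 'r' (gamarp → gamrpovi, wutrerp → wutrrpovi, pemerv → pemrvovi) delete the last vowel and add -ovi.
The other patterns: stems whose second-to-last letter is 'n' add -ani; stems whose second-to-last letter is 'd', 'k' or 'w' add the prefix pi-.
So pakburv → pakbrvovi.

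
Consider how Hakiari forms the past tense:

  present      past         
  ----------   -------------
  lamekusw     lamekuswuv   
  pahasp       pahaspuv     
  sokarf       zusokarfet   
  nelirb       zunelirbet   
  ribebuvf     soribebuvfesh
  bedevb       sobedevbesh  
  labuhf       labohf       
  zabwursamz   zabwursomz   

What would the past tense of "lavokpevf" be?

sokarf and ribebuvf both end in -f yet inflect differently (zusokarfet, soribebuvfesh), so the final letter is not what conditions the rule; the second-to-last letter is.
"lavokpevf" has second-to-last letter 'v'. The stems whose second-to-last letter is 'v' (ribebuvf → soribebuvfesh, bedevb → sobedevbesh) add so- … -esh around the stem.
So lavokpevf → solavokpevfesh.

solavokpevfesh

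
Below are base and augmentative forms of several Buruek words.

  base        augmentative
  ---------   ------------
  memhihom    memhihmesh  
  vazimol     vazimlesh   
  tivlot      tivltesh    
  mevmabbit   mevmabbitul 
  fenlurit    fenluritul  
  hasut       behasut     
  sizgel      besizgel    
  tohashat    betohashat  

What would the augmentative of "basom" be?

tivlot and mevmabbit both end in -t yet inflect differently (tivltesh, mevmabbitul), so the final letter is not what conditions the rule; the last vowel is.
"basom" has last vowel 'o'. The stems whose last vowel is 'o' (memhihom → memhihmesh, vazimol → vazimlesh, tivlot → tivltesh) delete the last vowel and add -esh.
The other patterns: stems whose last vowel is 'i' add -ul; stems whose last vowel is 'a', 'e' or 'u' add the prefix be-.
So basom → basmesh.

basmesh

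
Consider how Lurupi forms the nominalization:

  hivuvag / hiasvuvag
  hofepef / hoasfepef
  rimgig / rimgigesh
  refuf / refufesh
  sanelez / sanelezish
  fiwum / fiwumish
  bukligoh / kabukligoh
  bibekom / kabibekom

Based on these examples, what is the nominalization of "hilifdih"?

hiaslifdih

hivuvag and rimgig both end in -g yet inflect differently (hiasvuvag, rimgigesh), so the final letter is not what conditions the rule; the first letter is.
"hilifdih" begins with h-. The stems beginning with h- (hivuvag → hiasvuvag, hofepef → hoasfepef) insert -as- after the first vowel.
The other patterns: stems beginning with r- add -esh; stems beginning with f- or s- add -ish; stems beginning with b- add the prefix ka-.
So hilifdih → hiaslifdih.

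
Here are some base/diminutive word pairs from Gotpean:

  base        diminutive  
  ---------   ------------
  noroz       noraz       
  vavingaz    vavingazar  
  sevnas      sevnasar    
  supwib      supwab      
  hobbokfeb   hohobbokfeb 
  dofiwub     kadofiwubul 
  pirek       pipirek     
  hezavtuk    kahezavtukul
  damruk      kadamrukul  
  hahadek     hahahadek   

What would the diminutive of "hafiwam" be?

hafiwamar

"hafiwam" has last vowel 'a'. The stems whose last vowel is 'a' (sevnas → sevnasar, vavingaz → vavingazar) add -ar.
So hafiwam → hafiwamar.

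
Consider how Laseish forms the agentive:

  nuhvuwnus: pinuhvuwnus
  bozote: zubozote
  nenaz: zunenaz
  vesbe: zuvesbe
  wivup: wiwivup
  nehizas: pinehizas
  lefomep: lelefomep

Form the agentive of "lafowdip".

lalafowdip

wivup and nuhvuwnus both have last vowel 'u' yet inflect differently (wiwivup, pinuhvuwnus), so the last vowel is not what conditions the rule; the final letter is.
"lafowdip" ends in -p. The stems ending in -p (lefomep → lelefomep, wivup → wiwivup) repeat the first consonant+vowel as a prefix.
The other patterns: stems ending in -s add the prefix pi-; stems ending in -e or -z add the prefix zu-.
So lafowdip → lalafowdip.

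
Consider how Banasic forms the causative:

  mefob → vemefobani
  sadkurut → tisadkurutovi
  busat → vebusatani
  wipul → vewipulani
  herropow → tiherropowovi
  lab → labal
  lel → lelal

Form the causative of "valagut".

lab and mefob both end in -b yet inflect differently (labal, vemefobani), so the final letter is not what conditions the rule; the number of vowels is.
"valagut" has 3 vowels. The stems with 3 vowels (herropow → tiherropowovi, sadkurut → tisadkurutovi) add ti- … -ovi around the stem.
So valagut → tivalagutovi.

tivalagutovi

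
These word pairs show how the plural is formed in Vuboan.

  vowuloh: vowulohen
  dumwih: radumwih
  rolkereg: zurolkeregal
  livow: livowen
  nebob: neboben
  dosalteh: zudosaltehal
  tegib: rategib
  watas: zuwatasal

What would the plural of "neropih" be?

raneropih

"neropih" has last vowel 'i'. The stems whose last vowel is 'i' (tegib → rategib, dumwih → radumwih) add the prefix ra-.
The other patterns: stems whose last vowel is 'a' or 'e' add zu- … -al around the stem; stems whose last vowel is 'o' add -en.
So neropih → raneropih.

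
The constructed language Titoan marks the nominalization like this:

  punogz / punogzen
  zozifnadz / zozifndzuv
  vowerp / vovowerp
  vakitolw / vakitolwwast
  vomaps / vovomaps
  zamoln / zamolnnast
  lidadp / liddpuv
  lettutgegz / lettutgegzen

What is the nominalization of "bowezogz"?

"bowezogz" has second-to-last letter 'g'. The stems whose second-to-last letter is 'g' (lettutgegz → lettutgegzen, punogz → punogzen) add -en.
The other patterns: stems whose second-to-last letter is 'd' delete the last vowel and add -uv; stems whose second-to-last letter is 'p' or 'r' repeat the first consonant+vowel as a prefix; stems whose second-to-last letter is 'l' double the final consonant and add -ast.
So bowezogz → bowezogzen.

bowezogzen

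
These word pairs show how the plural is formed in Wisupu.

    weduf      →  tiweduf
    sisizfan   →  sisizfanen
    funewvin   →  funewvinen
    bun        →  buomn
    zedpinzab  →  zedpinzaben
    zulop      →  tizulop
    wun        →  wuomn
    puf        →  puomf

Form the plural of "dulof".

tidulof

"dulof" has 2 vowels. The stems with 2 vowels (zulop → tizulop, weduf → tiweduf) add the prefix ti-.
The other patterns: stems with 1 vowel insert -om- after the first vowel; stems with 3 vowels add -en.
So dulof → tidulof.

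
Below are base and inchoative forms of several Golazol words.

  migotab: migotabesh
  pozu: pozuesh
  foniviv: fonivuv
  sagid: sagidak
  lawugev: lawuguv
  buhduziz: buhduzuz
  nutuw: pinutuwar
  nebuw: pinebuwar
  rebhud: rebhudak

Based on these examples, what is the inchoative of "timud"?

timudak

pozu and nebuw both have last vowel 'u' yet inflect differently (pozuesh, pinebuwar), so the last vowel is not what conditions the rule; the final letter is.
"timud" ends in -d. The stems ending in -d (rebhud → rebhudak, sagid → sagidak) add -ak.
So timud → timudak.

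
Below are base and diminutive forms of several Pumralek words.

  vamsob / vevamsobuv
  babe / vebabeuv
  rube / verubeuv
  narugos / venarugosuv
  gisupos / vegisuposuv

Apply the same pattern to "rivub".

verivubuv

Every pair shown (vamsob → vevamsobuv, babe → vebabeuv, rube → verubeuv, …) follows the same rule: add ve- … -uv around the stem.
So rivub → verivubuv.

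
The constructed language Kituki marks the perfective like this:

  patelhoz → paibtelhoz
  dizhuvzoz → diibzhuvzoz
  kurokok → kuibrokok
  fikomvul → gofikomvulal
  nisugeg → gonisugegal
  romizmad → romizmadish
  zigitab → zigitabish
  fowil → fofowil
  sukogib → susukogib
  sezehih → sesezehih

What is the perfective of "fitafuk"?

gofitafukal

fikomvul and fowil both end in -l yet inflect differently (gofikomvulal, fofowil), so the final letter is not what conditions the rule; the last vowel is.
"fitafuk" has last vowel 'u'. The one such stem in the data (fikomvul → gofikomvulal) adds go- … -al around the stem, so the same rule applies.
So fitafuk → gofitafukal.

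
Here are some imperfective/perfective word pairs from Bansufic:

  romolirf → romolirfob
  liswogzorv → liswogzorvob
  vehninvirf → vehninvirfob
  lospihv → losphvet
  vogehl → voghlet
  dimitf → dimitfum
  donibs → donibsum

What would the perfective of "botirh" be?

liswogzorv and lospihv both end in -v yet inflect differently (liswogzorvob, losphvet), so the final letter is not what conditions the rule; the second-to-last letter is.
"botirh" has second-to-last letter 'r'. The stems whose second-to-last letter is 'r' (romolirf → romolirfob, liswogzorv → liswogzorvob, vehninvirf → vehninvirfob) add -ob.
So botirh → botirhob.

botirhob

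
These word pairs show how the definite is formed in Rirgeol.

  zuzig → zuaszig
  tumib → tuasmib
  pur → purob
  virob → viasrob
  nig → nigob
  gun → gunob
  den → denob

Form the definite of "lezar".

leaszar

zuzig and nig both end in -g yet inflect differently (zuaszig, nigob), so the final letter is not what conditions the rule; the number of vowels is.
"lezar" has 2 vowels. The stems with 2 vowels (virob → viasrob, zuzig → zuaszig, tumib → tuasmib) insert -as- after the first vowel.
The other pattern: stems with 1 vowel add -ob.
So lezar → leaszar.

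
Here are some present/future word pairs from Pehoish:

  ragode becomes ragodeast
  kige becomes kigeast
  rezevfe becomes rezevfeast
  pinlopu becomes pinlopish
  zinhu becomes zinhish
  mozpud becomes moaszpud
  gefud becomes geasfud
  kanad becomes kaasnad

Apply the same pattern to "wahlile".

wahlileast

pinlopu and mozpud both have last vowel 'u' yet inflect differently (pinlopish, moaszpud), so the last vowel is not what conditions the rule; the final letter is.
"wahlile" ends in -e. The stems ending in -e (ragode → ragodeast, kige → kigeast, rezevfe → rezevfeast) add -ast.
So wahlile → wahlileast.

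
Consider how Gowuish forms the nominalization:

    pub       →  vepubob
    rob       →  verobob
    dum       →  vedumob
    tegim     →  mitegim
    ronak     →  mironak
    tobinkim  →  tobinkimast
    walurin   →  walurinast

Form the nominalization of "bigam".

mibigam

dum and tegim both end in -m yet inflect differently (vedumob, mitegim), so the final letter is not what conditions the rule; the number of vowels is.
"bigam" has 2 vowels. The stems with 2 vowels (tegim → mitegim, ronak → mironak) add the prefix mi-.
The other patterns: stems with 1 vowel add ve- … -ob around the stem; stems with 3 vowels add -ast.
So bigam → mibigam.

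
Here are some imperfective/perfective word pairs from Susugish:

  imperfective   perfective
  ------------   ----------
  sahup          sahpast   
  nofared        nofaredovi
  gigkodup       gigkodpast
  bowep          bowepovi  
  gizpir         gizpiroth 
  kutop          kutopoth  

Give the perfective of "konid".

konidoth

bowep and gigkodup both end in -p yet inflect differently (bowepovi, gigkodpast), so the final letter is not what conditions the rule; the last vowel is.
"konid" has last vowel 'i'. The one such stem in the data (gizpir → gizpiroth) adds -oth, so the same rule applies.
So konid → konidoth.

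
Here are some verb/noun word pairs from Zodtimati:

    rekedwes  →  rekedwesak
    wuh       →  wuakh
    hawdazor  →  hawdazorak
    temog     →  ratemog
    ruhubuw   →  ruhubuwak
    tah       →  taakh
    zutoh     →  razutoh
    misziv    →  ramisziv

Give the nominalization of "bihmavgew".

tah and zutoh both end in -h yet inflect differently (taakh, razutoh), so the final letter is not what conditions the rule; the number of vowels is.
"bihmavgew" has 3 vowels. The stems with 3 vowels (hawdazor → hawdazorak, rekedwes → rekedwesak, ruhubuw → ruhubuwak) add -ak.
So bihmavgew → bihmavgewak.

bihmavgewak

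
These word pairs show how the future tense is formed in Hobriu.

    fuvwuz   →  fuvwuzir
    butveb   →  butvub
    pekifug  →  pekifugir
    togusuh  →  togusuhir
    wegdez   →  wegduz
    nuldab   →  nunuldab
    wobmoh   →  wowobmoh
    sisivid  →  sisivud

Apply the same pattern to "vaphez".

nuldab and butveb both end in -b yet inflect differently (nunuldab, butvub), so the final letter is not what conditions the rule; the last vowel is.
"vaphez" has last vowel 'e'. The stems whose last vowel is 'e' (wegdez → wegduz, butveb → butvub) change the last vowel to 'u'.
So vaphez → vaphuz.

vaphuz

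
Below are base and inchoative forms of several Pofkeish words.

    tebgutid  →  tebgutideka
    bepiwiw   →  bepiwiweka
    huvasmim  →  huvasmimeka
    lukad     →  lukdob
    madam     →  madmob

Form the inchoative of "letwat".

letwtob

lukad and tebgutid both end in -d yet inflect differently (lukdob, tebgutideka), so the final letter is not what conditions the rule; the last vowel is.
"letwat" has last vowel 'a'. The stems whose last vowel is 'a' (lukad → lukdob, madam → madmob) delete the last vowel and add -ob.
The other pattern: stems whose last vowel is 'i' add -eka.
So letwat → letwtob.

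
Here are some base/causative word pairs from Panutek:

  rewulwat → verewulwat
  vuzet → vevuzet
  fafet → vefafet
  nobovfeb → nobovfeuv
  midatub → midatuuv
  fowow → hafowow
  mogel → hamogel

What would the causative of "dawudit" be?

vedawudit

vuzet and nobovfeb both have last vowel 'e' yet inflect differently (vevuzet, nobovfeuv), so the last vowel is not what conditions the rule; the final letter is.
"dawudit" ends in -t. The stems ending in -t (rewulwat → verewulwat, vuzet → vevuzet, fafet → vefafet) add the prefix ve-.
So dawudit → vedawudit.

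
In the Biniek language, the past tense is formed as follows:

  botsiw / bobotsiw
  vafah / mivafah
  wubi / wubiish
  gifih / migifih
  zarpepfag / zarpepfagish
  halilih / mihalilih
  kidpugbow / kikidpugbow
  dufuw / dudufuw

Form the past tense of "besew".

bebesew

botsiw and gifih both have last vowel 'i' yet inflect differently (bobotsiw, migifih), so the last vowel is not what conditions the rule; the final letter is.
"besew" ends in -w. The stems ending in -w (dufuw → dudufuw, botsiw → bobotsiw, kidpugbow → kikidpugbow) repeat the first consonant+vowel as a prefix.
The other patterns: stems ending in -h add the prefix mi-; stems ending in -g or -i add -ish.
So besew → bebesew.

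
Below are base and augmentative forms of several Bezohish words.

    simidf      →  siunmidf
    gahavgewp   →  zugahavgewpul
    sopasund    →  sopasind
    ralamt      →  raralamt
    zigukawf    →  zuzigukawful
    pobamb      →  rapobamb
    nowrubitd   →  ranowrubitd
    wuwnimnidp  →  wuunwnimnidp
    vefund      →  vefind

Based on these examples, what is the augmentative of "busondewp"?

zubusondewpul

"busondewp" has second-to-last letter 'w'. The stems whose second-to-last letter is 'w' (gahavgewp → zugahavgewpul, zigukawf → zuzigukawful) add zu- … -ul around the stem.
The other patterns: stems whose second-to-last letter is 'n' change the last vowel to 'i'; stems whose second-to-last letter is 'd' insert -un- after the first vowel; stems whose second-to-last letter is 'm' or 't' add the prefix ra-.
So busondewp → zubusondewpul.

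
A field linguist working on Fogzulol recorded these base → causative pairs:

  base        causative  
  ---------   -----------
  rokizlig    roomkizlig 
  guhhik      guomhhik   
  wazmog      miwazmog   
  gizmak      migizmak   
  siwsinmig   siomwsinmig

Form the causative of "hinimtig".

hiomnimtig

rokizlig and wazmog both end in -g yet inflect differently (roomkizlig, miwazmog), so the final letter is not what conditions the rule; the last vowel is.
"hinimtig" has last vowel 'i'. The stems whose last vowel is 'i' (guhhik → guomhhik, rokizlig → roomkizlig, siwsinmig → siomwsinmig) insert -om- after the first vowel.
The other pattern: stems whose last vowel is 'a' or 'o' add the prefix mi-.
So hinimtig → hiomnimtig.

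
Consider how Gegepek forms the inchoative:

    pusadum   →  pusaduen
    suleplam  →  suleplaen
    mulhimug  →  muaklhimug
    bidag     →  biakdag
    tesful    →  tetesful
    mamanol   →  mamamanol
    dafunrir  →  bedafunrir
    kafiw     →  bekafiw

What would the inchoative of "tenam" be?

pusadum and mulhimug both have last vowel 'u' yet inflect differently (pusaduen, muaklhimug), so the last vowel is not what conditions the rule; the final letter is.
"tenam" ends in -m. The stems ending in -m (pusadum → pusaduen, suleplam → suleplaen) drop the final letter and add -en.
So tenam → tenaen.

tenaen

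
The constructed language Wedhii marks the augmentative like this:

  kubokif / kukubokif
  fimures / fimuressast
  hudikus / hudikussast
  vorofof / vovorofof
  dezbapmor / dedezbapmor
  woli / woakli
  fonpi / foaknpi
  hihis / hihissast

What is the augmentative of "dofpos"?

woli and hihis both have last vowel 'i' yet inflect differently (woakli, hihissast), so the last vowel is not what conditions the rule; the final letter is.
"dofpos" ends in -s. The stems ending in -s (fimures → fimuressast, hihis → hihissast, hudikus → hudikussast) double the final consonant and add -ast.
The other patterns: stems ending in -i insert -ak- after the first vowel; stems ending in -f or -r repeat the first consonant+vowel as a prefix.
So dofpos → dofpossast.

dofpossast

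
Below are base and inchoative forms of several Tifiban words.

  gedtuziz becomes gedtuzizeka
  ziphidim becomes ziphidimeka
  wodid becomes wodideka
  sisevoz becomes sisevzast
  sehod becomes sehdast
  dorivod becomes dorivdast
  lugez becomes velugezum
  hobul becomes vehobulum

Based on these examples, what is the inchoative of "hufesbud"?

vehufesbudum

gedtuziz and sisevoz both end in -z yet inflect differently (gedtuzizeka, sisevzast), so the final letter is not what conditions the rule; the last vowel is.
"hufesbud" has last vowel 'u'. The one such stem in the data (hobul → vehobulum) adds ve- … -um around the stem, so the same rule applies.
So hufesbud → vehufesbudum.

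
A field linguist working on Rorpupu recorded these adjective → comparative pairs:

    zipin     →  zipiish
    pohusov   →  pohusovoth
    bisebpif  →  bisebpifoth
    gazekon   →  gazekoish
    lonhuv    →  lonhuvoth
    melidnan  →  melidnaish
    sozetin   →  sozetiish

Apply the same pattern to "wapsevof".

gazekon and pohusov both have last vowel 'o' yet inflect differently (gazekoish, pohusovoth), so the last vowel is not what conditions the rule; the final letter is.
"wapsevof" ends in -f. The one such stem in the data (bisebpif → bisebpifoth) adds -oth, so the same rule applies.
The other pattern: stems ending in -n drop the final letter and add -ish.
So wapsevof → wapsevofoth.

wapsevofoth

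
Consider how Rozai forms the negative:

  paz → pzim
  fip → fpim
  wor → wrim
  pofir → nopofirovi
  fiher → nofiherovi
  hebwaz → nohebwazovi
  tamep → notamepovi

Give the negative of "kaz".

kzim

wor and pofir both end in -r yet inflect differently (wrim, nopofirovi), so the final letter is not what conditions the rule; the number of vowels is.
"kaz" has 1 vowel. The stems with 1 vowel (paz → pzim, fip → fpim, wor → wrim) delete the last vowel and add -im.
The other pattern: stems with 2 vowels add no- … -ovi around the stem.
So kaz → kzim.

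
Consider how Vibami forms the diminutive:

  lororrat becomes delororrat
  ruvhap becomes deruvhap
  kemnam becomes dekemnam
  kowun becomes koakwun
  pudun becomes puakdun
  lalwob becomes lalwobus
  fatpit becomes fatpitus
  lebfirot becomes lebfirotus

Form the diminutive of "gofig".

gofigus

lororrat and fatpit both end in -t yet inflect differently (delororrat, fatpitus), so the final letter is not what conditions the rule; the last vowel is.
"gofig" has last vowel 'i'. The one such stem in the data (fatpit → fatpitus) adds -us, so the same rule applies.
So gofig → gofigus.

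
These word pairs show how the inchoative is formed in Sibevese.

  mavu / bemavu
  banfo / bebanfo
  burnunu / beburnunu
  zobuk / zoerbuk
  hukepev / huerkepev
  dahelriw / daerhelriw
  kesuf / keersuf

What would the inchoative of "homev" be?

hoermev

mavu and zobuk both have last vowel 'u' yet inflect differently (bemavu, zoerbuk), so the last vowel is not what conditions the rule; whether the stem ends in a vowel or a consonant is.
"homev" ends in a consonant. The stems ending in a consonant (zobuk → zoerbuk, hukepev → huerkepev, dahelriw → daerhelriw) insert -er- after the first vowel.
The other pattern: stems ending in a vowel add the prefix be-.
So homev → hoermev.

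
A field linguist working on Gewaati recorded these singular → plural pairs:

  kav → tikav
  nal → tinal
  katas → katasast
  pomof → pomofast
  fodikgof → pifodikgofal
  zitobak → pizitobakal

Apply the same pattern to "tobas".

tobasast

pomof and fodikgof both end in -f yet inflect differently (pomofast, pifodikgofal), so the final letter is not what conditions the rule; the number of vowels is.
"tobas" has 2 vowels. The stems with 2 vowels (katas → katasast, pomof → pomofast) add -ast.
So tobas → tobasast.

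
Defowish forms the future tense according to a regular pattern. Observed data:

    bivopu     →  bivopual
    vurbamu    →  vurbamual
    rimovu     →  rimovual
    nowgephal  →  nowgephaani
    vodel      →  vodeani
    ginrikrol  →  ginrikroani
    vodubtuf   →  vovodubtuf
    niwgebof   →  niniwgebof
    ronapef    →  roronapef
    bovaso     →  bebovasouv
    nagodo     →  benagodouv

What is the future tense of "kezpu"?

kezpual

bivopu and vodubtuf both have last vowel 'u' yet inflect differently (bivopual, vovodubtuf), so the last vowel is not what conditions the rule; the final letter is.
"kezpu" ends in -u. The stems ending in -u (bivopu → bivopual, vurbamu → vurbamual, rimovu → rimovual) add -al.
So kezpu → kezpual.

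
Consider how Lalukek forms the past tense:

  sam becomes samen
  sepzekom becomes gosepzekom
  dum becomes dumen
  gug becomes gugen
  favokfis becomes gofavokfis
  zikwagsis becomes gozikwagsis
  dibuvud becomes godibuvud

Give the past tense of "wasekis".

gowasekis

dum and sepzekom both end in -m yet inflect differently (dumen, gosepzekom), so the final letter is not what conditions the rule; the number of vowels is.
"wasekis" has 3 vowels. The stems with 3 vowels (favokfis → gofavokfis, sepzekom → gosepzekom, zikwagsis → gozikwagsis) add the prefix go-.
So wasekis → gowasekis.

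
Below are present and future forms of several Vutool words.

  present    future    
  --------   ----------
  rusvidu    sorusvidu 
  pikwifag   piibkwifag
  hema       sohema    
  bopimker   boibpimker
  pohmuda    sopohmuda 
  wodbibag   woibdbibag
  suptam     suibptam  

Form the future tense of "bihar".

biibhar

pohmuda and suptam both have last vowel 'a' yet inflect differently (sopohmuda, suibptam), so the last vowel is not what conditions the rule; whether the stem ends in a vowel or a consonant is.
"bihar" ends in a consonant. The stems ending in a consonant (suptam → suibptam, wodbibag → woibdbibag, pikwifag → piibkwifag) insert -ib- after the first vowel.
The other pattern: stems ending in a vowel add the prefix so-.
So bihar → biibhar.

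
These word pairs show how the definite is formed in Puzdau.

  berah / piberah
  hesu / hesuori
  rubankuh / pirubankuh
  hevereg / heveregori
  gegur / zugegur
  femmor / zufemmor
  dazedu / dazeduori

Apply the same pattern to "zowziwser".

"zowziwser" ends in -r. The stems ending in -r (femmor → zufemmor, gegur → zugegur) add the prefix zu-.
So zowziwser → zuzowziwser.

zuzowziwser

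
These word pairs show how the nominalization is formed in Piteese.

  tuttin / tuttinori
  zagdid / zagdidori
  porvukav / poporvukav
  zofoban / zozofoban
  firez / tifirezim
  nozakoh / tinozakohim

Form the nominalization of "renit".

tuttin and zofoban both end in -n yet inflect differently (tuttinori, zozofoban), so the final letter is not what conditions the rule; the last vowel is.
"renit" has last vowel 'i'. The stems whose last vowel is 'i' (tuttin → tuttinori, zagdid → zagdidori) add -ori.
So renit → renitori.

renitori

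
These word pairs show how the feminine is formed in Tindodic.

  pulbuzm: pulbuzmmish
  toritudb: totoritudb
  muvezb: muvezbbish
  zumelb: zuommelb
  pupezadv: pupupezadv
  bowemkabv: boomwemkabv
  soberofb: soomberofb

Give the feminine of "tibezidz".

titibezidz

toritudb and muvezb both end in -b yet inflect differently (totoritudb, muvezbbish), so the final letter is not what conditions the rule; the second-to-last letter is.
"tibezidz" has second-to-last letter 'd'. The stems whose second-to-last letter is 'd' (toritudb → totoritudb, pupezadv → pupupezadv) repeat the first consonant+vowel as a prefix.
The other patterns: stems whose second-to-last letter is 'z' double the final consonant and add -ish; stems whose second-to-last letter is 'b', 'f' or 'l' insert -om- after the first vowel.
So tibezidz → titibezidz.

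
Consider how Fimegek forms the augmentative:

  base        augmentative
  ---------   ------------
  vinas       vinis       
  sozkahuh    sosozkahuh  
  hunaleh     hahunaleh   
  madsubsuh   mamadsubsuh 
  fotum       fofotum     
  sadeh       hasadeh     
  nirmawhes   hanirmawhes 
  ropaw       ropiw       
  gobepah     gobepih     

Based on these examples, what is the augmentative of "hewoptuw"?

hehewoptuw

"hewoptuw" has last vowel 'u'. The stems whose last vowel is 'u' (madsubsuh → mamadsubsuh, fotum → fofotum, sozkahuh → sosozkahuh) repeat the first consonant+vowel as a prefix.
The other patterns: stems whose last vowel is 'e' add the prefix ha-; stems whose last vowel is 'a' change the last vowel to 'i'.
So hewoptuw → hehewoptuw.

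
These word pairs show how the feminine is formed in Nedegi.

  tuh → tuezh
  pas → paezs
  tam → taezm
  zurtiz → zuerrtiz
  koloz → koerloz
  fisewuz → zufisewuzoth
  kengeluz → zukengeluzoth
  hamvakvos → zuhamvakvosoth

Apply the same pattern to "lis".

"lis" has 1 vowel. The stems with 1 vowel (tuh → tuezh, pas → paezs, tam → taezm) insert -ez- after the first vowel.
So lis → liezs.

liezs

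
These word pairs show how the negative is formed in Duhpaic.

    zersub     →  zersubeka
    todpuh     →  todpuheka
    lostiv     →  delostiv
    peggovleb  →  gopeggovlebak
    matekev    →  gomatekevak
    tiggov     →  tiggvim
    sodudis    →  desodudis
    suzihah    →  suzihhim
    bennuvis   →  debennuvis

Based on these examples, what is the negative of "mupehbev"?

suzihah and todpuh both end in -h yet inflect differently (suzihhim, todpuheka), so the final letter is not what conditions the rule; the last vowel is.
"mupehbev" has last vowel 'e'. The stems whose last vowel is 'e' (matekev → gomatekevak, peggovleb → gopeggovlebak) add go- … -ak around the stem.
So mupehbev → gomupehbevak.

gomupehbevak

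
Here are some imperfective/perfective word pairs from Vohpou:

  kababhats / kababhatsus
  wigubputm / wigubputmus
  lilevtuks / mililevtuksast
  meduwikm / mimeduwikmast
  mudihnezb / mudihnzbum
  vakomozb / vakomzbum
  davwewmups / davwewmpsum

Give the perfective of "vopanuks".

mivopanuksast

"vopanuks" has second-to-last letter 'k'. The stems whose second-to-last letter is 'k' (lilevtuks → mililevtuksast, meduwikm → mimeduwikmast) add mi- … -ast around the stem.
The other patterns: stems whose second-to-last letter is 't' add -us; stems whose second-to-last letter is 'p' or 'z' delete the last vowel and add -um.
So vopanuks → mivopanuksast.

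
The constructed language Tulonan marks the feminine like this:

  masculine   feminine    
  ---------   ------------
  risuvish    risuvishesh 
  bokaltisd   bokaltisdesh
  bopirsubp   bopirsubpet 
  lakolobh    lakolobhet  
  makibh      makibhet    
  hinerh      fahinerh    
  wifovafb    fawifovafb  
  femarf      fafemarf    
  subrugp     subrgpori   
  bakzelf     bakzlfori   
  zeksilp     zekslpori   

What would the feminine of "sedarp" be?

risuvish and lakolobh both end in -h yet inflect differently (risuvishesh, lakolobhet), so the final letter is not what conditions the rule; the second-to-last letter is.
"sedarp" has second-to-last letter 'r'. The stems whose second-to-last letter is 'r' (hinerh → fahinerh, femarf → fafemarf) add the prefix fa-.
The other patterns: stems whose second-to-last letter is 's' add -esh; stems whose second-to-last letter is 'b' add -et; stems whose second-to-last letter is 'g' or 'l' delete the last vowel and add -ori.
So sedarp → fasedarp.

fasedarp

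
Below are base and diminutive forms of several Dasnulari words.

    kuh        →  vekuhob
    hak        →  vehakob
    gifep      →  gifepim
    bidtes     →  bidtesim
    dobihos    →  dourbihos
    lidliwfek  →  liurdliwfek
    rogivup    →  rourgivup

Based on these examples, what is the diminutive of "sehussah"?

seurhussah

bidtes and dobihos both end in -s yet inflect differently (bidtesim, dourbihos), so the final letter is not what conditions the rule; the number of vowels is.
"sehussah" has 3 vowels. The stems with 3 vowels (dobihos → dourbihos, lidliwfek → liurdliwfek, rogivup → rourgivup) insert -ur- after the first vowel.
The other patterns: stems with 1 vowel add ve- … -ob around the stem; stems with 2 vowels add -im.
So sehussah → seurhussah.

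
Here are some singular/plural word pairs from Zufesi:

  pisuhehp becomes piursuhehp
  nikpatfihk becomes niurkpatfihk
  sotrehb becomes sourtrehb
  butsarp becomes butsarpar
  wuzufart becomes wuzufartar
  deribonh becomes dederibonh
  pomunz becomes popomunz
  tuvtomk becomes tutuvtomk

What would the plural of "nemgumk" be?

"nemgumk" has second-to-last letter 'm'. The one such stem in the data (tuvtomk → tutuvtomk) repeats the first consonant+vowel as a prefix (as do deribonh, pomunz), so the same rule applies.
The other patterns: stems whose second-to-last letter is 'h' insert -ur- after the first vowel; stems whose second-to-last letter is 'r' add -ar.
So nemgumk → nenemgumk.

nenemgumk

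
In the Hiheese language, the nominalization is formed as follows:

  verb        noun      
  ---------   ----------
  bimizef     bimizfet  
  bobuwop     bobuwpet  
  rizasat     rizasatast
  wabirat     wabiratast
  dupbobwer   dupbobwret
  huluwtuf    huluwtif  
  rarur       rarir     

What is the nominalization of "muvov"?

huluwtuf and bimizef both end in -f yet inflect differently (huluwtif, bimizfet), so the final letter is not what conditions the rule; the last vowel is.
"muvov" has last vowel 'o'. The one such stem in the data (bobuwop → bobuwpet) deletes the last vowel and adds -et (as do bimizef, dupbobwer), so the same rule applies.
So muvov → muvvet.

muvvet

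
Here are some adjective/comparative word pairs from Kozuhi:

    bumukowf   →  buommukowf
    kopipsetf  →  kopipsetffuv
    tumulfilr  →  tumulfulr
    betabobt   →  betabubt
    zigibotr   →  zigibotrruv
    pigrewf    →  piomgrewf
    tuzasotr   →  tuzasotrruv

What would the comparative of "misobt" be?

pigrewf and kopipsetf both end in -f yet inflect differently (piomgrewf, kopipsetffuv), so the final letter is not what conditions the rule; the second-to-last letter is.
"misobt" has second-to-last letter 'b'. The one such stem in the data (betabobt → betabubt) changes the last vowel to 'u' (as does tumulfilr), so the same rule applies.
So misobt → misubt.

misubt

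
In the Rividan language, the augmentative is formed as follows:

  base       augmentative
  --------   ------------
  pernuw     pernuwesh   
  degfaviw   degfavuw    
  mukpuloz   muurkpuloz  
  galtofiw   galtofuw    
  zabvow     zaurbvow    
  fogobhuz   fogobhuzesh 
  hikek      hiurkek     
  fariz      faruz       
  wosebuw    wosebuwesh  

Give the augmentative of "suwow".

"suwow" has last vowel 'o'. The stems whose last vowel is 'o' (zabvow → zaurbvow, mukpuloz → muurkpuloz) insert -ur- after the first vowel.
The other patterns: stems whose last vowel is 'u' add -esh; stems whose last vowel is 'i' change the last vowel to 'u'.
So suwow → suurwow.

suurwow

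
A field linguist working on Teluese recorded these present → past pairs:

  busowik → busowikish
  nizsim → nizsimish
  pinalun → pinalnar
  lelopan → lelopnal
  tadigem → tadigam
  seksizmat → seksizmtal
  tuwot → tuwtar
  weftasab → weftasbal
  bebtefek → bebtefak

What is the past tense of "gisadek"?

gisadak

tadigem and nizsim both end in -m yet inflect differently (tadigam, nizsimish), so the final letter is not what conditions the rule; the last vowel is.
"gisadek" has last vowel 'e'. The stems whose last vowel is 'e' (bebtefek → bebtefak, tadigem → tadigam) change the last vowel to 'a'.
So gisadek → gisadak.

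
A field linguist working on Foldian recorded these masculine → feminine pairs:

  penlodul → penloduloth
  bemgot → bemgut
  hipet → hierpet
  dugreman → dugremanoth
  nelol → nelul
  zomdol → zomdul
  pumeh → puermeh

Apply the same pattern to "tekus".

tekusoth

"tekus" has last vowel 'u'. The one such stem in the data (penlodul → penloduloth) adds -oth, so the same rule applies.
The other patterns: stems whose last vowel is 'e' insert -er- after the first vowel; stems whose last vowel is 'o' change the last vowel to 'u'.
So tekus → tekusoth.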